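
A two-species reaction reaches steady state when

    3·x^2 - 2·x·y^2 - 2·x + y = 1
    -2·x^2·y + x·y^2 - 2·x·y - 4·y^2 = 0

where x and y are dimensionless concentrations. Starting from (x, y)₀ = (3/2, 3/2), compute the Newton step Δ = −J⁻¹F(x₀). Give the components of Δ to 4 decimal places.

(-0.8442, -0.5763)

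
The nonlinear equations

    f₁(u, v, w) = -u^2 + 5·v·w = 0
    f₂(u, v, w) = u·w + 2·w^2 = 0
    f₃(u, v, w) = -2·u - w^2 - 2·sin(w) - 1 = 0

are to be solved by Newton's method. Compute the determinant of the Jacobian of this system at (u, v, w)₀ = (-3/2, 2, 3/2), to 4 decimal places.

J = [[-2·u, 5·w, 5·v], [w, 0, u + 4·w], [-2, 0, -2·w - 2·cos(w)]].
At the point, J = [[3.0000, 7.5000, 10.0000], [1.5000, 0.0000, 4.5000], [-2.0000, 0.0000, -3.141474]].
det J = -32.1584.

-32.1584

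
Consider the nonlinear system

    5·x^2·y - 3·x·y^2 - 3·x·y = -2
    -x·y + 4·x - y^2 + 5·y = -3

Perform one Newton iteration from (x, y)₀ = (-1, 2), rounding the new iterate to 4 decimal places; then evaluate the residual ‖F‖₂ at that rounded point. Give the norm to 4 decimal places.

At (-1, 2): F = (30.0000, 7.0000).
Jacobian J = [[10·x·y - 3·y^2 - 3·y, 5·x^2 - 6·x·y - 3·x], [-y + 4, -x - 2·y + 5]].
At the point, J = [[-38.0000, 20.0000], [2.0000, 2.0000]] (det J = -116.0000).
Solving J·Δ = −F gives Δ = (-0.6897, -2.8103).
Then the next iterate is (x, y)₁ = (-1.6897, -0.8103).
Re-evaluating at (-1.6897, -0.8103): F = (-10.346572, -9.836050), so ‖F‖₂ = 14.2758.

14.2758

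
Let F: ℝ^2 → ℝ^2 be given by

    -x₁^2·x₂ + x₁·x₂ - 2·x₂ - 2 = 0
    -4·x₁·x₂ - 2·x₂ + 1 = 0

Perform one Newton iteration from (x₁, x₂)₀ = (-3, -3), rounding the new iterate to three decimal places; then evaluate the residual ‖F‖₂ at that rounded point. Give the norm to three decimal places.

At (-3, -3): F = (40.000, -29.000).
Jacobian J = [[-2·x₁·x₂ + x₂, -x₁^2 + x₁ - 2], [-4·x₂, -4·x₁ - 2]].
At the point, J = [[-21.000, -14.000], [12.000, 10.000]] (det J = -42.000).
Solving J·Δ = −F gives Δ = (-0.143, 3.071).
Then the next iterate is (x₁, x₂)₁ = (-3.143, 0.071).
Re-evaluating at (-3.143, 0.071): F = (-3.06652, 1.75061), so ‖F‖₂ = 3.531.

3.531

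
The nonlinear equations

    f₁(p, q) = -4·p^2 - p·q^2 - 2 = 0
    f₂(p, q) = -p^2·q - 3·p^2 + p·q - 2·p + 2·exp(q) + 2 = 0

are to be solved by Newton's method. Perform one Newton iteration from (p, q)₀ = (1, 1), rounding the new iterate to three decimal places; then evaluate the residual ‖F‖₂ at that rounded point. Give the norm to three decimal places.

At (1, 1): F = (-7.000, 2.43656).
Jacobian J = [[-8·p - q^2, -2·p·q], [-2·p·q - 6·p + q - 2, -p^2 + p + 2·exp(q)]].
At the point, J = [[-9.000, -2.000], [-9.000, 5.43656]] (det J = -66.92907).
Solving J·Δ = −F gives Δ = (-0.496, -1.269).
Then the next iterate is (p, q)₁ = (0.504, -0.269).
Re-evaluating at (0.504, -0.269): F = (-3.05253, 1.69099), so ‖F‖₂ = 3.490.

3.490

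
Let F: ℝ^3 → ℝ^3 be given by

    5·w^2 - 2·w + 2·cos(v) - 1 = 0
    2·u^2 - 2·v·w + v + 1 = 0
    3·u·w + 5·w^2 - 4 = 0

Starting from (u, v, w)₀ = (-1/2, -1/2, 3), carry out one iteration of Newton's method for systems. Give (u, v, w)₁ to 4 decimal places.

(-0.0243, -0.1764, 1.5691)

At (-1/2, -1/2, 3): F = (39.755165, 4.0000, 36.5000).
Jacobian J = [[0, -2·sin(v), 10·w - 2], [4·u, -2·w + 1, -2·v], [3·w, 0, 3·u + 10·w]].
At the point, J = [[0.0000, 0.958851, 28.0000], [-2.0000, -5.0000, 1.0000], [9.0000, 0.0000, 28.5000]] (det J = 1323.284171).
Solving J·Δ = −F gives Δ = (0.4757, 0.3236, -1.4309).
Then the next iterate is (u, v, w)₁ = (-0.0243, -0.1764, 1.5691).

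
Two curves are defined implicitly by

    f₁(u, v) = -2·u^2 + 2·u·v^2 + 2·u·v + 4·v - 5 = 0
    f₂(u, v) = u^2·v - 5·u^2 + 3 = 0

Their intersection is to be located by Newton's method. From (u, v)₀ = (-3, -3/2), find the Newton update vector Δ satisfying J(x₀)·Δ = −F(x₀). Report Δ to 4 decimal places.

(1.1672, 1.1090)

At (-3, -3/2): F = (-33.5000, -55.5000).
Jacobian J = [[-4·u + 2·v^2 + 2·v, 4·u·v + 2·u + 4], [2·u·v - 10·u, u^2]].
At the point, J = [[13.5000, 16.0000], [39.0000, 9.0000]] (det J = -502.5000).
Solving J·Δ = −F gives Δ = (1.1672, 1.1090).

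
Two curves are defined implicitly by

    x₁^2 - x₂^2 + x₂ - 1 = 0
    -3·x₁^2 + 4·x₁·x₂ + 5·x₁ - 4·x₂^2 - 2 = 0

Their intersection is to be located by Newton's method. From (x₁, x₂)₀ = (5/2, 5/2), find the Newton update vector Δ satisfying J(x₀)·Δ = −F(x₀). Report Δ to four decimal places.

At (5/2, 5/2): F = (1.5000, -8.2500).
Jacobian J = [[2·x₁, -2·x₂ + 1], [-6·x₁ + 4·x₂ + 5, 4·x₁ - 8·x₂]].
At the point, J = [[5.0000, -4.0000], [0.0000, -10.0000]] (det J = -50.0000).
Solving J·Δ = −F gives Δ = (-0.9600, -0.8250).

(-0.9600, -0.8250)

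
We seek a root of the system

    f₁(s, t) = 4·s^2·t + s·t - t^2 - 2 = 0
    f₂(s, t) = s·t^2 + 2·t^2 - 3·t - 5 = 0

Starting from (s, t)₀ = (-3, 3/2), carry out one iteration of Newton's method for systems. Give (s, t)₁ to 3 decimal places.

(-3.581, -0.676)

At (-3, 3/2): F = (45.250, -11.750).
Jacobian J = [[8·s·t + t, 4·s^2 + s - 2·t], [t^2, 2·s·t + 4·t - 3]].
At the point, J = [[-34.500, 30.000], [2.250, -6.000]] (det J = 139.500).
Solving J·Δ = −F gives Δ = (-0.581, -2.176).
Then the next iterate is (s, t)₁ = (-3.581, -0.676).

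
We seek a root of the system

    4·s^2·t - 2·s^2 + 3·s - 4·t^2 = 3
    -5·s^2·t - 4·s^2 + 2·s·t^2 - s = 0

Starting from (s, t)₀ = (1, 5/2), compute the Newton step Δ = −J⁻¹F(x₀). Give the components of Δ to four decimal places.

At (1, 5/2): F = (-17.0000, -5.0000).
Jacobian J = [[8·s·t - 4·s + 3, 4·s^2 - 8·t], [-10·s·t - 8·s + 2·t^2 - 1, -5·s^2 + 4·s·t]].
At the point, J = [[19.0000, -16.0000], [-21.5000, 5.0000]] (det J = -249.0000).
Solving J·Δ = −F gives Δ = (-0.6627, -1.8494).

(-0.6627, -1.8494)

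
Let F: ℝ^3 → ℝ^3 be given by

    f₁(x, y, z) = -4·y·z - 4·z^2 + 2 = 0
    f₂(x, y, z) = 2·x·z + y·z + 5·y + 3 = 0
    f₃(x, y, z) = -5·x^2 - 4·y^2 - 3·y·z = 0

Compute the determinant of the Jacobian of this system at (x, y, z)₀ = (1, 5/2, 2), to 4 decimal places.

1004.0000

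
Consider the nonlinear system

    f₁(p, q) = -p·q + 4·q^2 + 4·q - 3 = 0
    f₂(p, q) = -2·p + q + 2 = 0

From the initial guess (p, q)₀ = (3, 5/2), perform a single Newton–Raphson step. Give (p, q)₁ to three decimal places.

At (3, 5/2): F = (24.500, -1.500).
Jacobian J = [[-q, -p + 8·q + 4], [-2, 1]].
At the point, J = [[-2.500, 21.000], [-2.000, 1.000]] (det J = 39.500).
Solving J·Δ = −F gives Δ = (-1.418, -1.335).
Then the next iterate is (p, q)₁ = (1.582, 1.165).

(1.582, 1.165)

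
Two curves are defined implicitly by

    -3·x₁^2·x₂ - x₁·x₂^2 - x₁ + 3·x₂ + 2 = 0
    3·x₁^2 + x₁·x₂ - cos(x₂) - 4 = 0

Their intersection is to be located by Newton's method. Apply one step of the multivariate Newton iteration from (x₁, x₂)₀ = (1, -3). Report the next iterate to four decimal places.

(2.0054, -3.0072)

At (1, -3): F = (-8.0000, -3.010008).
Jacobian J = [[-6·x₁·x₂ - x₂^2 - 1, -3·x₁^2 - 2·x₁·x₂ + 3], [6·x₁ + x₂, x₁ + sin(x₂)]].
At the point, J = [[8.0000, 6.0000], [3.0000, 0.858880]] (det J = -11.128960).
Solving J·Δ = −F gives Δ = (1.0054, -0.0072).
Then the next iterate is (x₁, x₂)₁ = (2.0054, -3.0072).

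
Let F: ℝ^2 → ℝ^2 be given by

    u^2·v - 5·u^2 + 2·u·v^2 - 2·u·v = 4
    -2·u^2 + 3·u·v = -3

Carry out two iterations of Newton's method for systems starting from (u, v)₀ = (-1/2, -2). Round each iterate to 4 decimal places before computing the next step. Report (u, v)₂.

(-0.7131, 4.5289)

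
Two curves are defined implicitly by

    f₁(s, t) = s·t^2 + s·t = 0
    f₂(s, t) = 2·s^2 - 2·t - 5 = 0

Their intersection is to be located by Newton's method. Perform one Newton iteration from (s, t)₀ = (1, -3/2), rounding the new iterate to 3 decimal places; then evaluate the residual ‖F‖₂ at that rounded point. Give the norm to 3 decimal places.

0.117

At (1, -3/2): F = (0.750, 0.000).
Jacobian J = [[t^2 + t, 2·s·t + s], [4·s, -2]].
At the point, J = [[0.750, -2.000], [4.000, -2.000]] (det J = 6.500).
Solving J·Δ = −F gives Δ = (0.231, 0.462).
Then the next iterate is (s, t)₁ = (1.231, -1.038).
Re-evaluating at (1.231, -1.038): F = (0.04856, 0.10672), so ‖F‖₂ = 0.117.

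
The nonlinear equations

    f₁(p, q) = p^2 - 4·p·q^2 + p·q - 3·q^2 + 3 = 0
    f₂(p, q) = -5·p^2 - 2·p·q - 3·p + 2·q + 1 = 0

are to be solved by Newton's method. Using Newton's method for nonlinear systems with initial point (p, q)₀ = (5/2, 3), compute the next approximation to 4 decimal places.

At (5/2, 3): F = (-100.2500, -46.7500).
Jacobian J = [[2·p - 4·q^2 + q, -8·p·q + p - 6·q], [-10·p - 2·q - 3, -2·p + 2]].
At the point, J = [[-28.0000, -75.5000], [-34.0000, -3.0000]] (det J = -2483.0000).
Solving J·Δ = −F gives Δ = (-1.3004, -0.8455).
Then the next iterate is (p, q)₁ = (1.1996, 2.1545).

(1.1996, 2.1545)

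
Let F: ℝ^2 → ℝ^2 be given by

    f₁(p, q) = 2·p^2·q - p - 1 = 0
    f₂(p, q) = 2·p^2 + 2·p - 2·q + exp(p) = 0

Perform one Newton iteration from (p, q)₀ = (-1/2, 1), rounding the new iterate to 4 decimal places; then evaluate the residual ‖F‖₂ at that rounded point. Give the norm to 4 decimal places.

0.3372

At (-1/2, 1): F = (0.0000, -1.893469).
Jacobian J = [[4·p·q - 1, 2·p^2], [4·p + exp(p) + 2, -2]].
At the point, J = [[-3.0000, 0.5000], [0.606531, -2.0000]] (det J = 5.696735).
Solving J·Δ = −F gives Δ = (-0.1662, -0.9971).
Then the next iterate is (p, q)₁ = (-0.6662, 0.0029).
Re-evaluating at (-0.6662, 0.0029): F = (-0.331226, 0.063102), so ‖F‖₂ = 0.3372.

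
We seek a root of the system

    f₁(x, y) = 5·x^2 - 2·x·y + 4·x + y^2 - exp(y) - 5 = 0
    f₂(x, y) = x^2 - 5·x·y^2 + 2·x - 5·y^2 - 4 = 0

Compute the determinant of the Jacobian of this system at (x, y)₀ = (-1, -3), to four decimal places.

-182.2404

J = [[10·x - 2·y + 4, -2·x + 2·y - exp(y)], [2·x - 5·y^2 + 2, -10·x·y - 10·y]].
At the point, J = [[0.0000, -4.049787], [-45.0000, 0.0000]].
det J = -182.2404.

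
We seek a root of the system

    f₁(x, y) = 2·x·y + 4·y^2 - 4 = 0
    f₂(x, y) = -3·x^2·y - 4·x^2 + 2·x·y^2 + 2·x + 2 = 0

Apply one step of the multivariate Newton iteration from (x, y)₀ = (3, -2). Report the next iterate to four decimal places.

(1.8208, -1.5283)

At (3, -2): F = (0.0000, 50.0000).
Jacobian J = [[2·y, 2·x + 8·y], [-6·x·y - 8·x + 2·y^2 + 2, -3·x^2 + 4·x·y]].
At the point, J = [[-4.0000, -10.0000], [22.0000, -51.0000]] (det J = 424.0000).
Solving J·Δ = −F gives Δ = (-1.1792, 0.4717).
Then the next iterate is (x, y)₁ = (1.8208, -1.5283).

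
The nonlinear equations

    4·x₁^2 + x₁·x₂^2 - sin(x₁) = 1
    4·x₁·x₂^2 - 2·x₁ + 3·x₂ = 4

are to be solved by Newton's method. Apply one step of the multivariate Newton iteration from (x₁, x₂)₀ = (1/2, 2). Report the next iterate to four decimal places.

At (1/2, 2): F = (1.520574, 9.0000).
Jacobian J = [[8·x₁ + x₂^2 - cos(x₁), 2·x₁·x₂], [4·x₂^2 - 2, 8·x₁·x₂ + 3]].
At the point, J = [[7.122417, 2.0000], [14.0000, 11.0000]] (det J = 50.346592).
Solving J·Δ = −F gives Δ = (0.0253, -0.8504).
Then the next iterate is (x₁, x₂)₁ = (0.5253, 1.1496).

(0.5253, 1.1496)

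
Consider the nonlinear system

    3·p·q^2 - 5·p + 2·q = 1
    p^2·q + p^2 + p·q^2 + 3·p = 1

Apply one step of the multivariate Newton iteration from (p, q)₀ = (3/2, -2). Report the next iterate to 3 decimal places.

At (3/2, -2): F = (5.500, 7.250).
Jacobian J = [[3·q^2 - 5, 6·p·q + 2], [2·p·q + 2·p + q^2 + 3, p^2 + 2·p·q]].
At the point, J = [[7.000, -16.000], [4.000, -3.750]] (det J = 37.750).
Solving J·Δ = −F gives Δ = (-2.526, -0.762).
Then the next iterate is (p, q)₁ = (-1.026, -2.762).

(-1.026, -2.762)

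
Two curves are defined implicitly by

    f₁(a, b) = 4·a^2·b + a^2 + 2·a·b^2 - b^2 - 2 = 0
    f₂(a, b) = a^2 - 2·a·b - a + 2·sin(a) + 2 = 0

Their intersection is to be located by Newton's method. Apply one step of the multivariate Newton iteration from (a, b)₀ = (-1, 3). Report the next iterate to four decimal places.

(-0.3345, 1.4768)

At (-1, 3): F = (-16.0000, 8.317058).
Jacobian J = [[8·a·b + 2·a + 2·b^2, 4·a^2 + 4·a·b - 2·b], [2·a - 2·b + 2·cos(a) - 1, -2·a]].
At the point, J = [[-8.0000, -14.0000], [-7.919395, 2.0000]] (det J = -126.871535).
Solving J·Δ = −F gives Δ = (0.6655, -1.5232).
Then the next iterate is (a, b)₁ = (-0.3345, 1.4768).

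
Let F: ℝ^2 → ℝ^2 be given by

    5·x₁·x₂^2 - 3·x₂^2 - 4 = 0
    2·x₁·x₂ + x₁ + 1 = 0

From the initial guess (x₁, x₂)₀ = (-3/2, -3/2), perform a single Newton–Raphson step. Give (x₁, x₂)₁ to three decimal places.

(-0.026, -1.150)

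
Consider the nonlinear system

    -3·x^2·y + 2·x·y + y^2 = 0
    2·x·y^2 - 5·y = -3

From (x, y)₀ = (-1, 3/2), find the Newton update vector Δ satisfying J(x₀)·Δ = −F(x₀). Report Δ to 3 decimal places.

(0.323, -0.686)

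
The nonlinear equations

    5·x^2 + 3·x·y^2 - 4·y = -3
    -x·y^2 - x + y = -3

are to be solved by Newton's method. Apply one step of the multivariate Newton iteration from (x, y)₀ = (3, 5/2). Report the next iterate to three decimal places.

At (3, 5/2): F = (94.250, -16.250).
Jacobian J = [[10·x + 3·y^2, 6·x·y - 4], [-y^2 - 1, -2·x·y + 1]].
At the point, J = [[48.750, 41.000], [-7.250, -14.000]] (det J = -385.250).
Solving J·Δ = −F gives Δ = (-1.696, -0.283).
Then the next iterate is (x, y)₁ = (1.304, 2.217).

(1.304, 2.217)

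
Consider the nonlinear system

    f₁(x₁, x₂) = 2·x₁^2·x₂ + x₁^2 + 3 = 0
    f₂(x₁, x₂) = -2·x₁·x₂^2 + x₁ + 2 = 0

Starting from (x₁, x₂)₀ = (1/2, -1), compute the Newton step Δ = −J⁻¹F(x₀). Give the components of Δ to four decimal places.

At (1/2, -1): F = (2.7500, 1.5000).
Jacobian J = [[4·x₁·x₂ + 2·x₁, 2·x₁^2], [-2·x₂^2 + 1, -4·x₁·x₂]].
At the point, J = [[-1.0000, 0.5000], [-1.0000, 2.0000]] (det J = -1.5000).
Solving J·Δ = −F gives Δ = (3.1667, 0.8333).

(3.1667, 0.8333)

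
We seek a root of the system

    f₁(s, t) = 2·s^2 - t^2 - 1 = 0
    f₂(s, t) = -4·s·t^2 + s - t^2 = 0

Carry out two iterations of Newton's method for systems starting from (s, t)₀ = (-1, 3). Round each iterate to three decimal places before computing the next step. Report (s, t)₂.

At (-1, 3): F = (-8.000, 26.000).
Jacobian J = [[4·s, -2·t], [-4·t^2 + 1, -8·s·t - 2·t]].
At the point, J = [[-4.000, -6.000], [-35.000, 18.000]] (det J = -282.000).
Solving J·Δ = −F gives Δ = (0.043, -1.362).
Then the next iterate is (s, t)₁ = (-0.957, 1.638).
Round to (-0.957, 1.638) and repeat: F = (-1.85135, 6.63065), J = [[-3.828, -3.276], [-9.73218, 9.26453]].
Δ = (0.068, -0.644), so (s, t)₂ = (-0.889, 0.994).

(-0.889, 0.994)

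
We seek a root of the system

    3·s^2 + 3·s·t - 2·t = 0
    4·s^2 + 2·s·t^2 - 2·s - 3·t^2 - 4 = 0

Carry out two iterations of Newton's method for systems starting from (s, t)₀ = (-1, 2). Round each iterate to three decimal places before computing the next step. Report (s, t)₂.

(2.596, -1.177)

At (-1, 2): F = (-7.000, -18.000).
Jacobian J = [[6·s + 3·t, 3·s - 2], [8·s + 2·t^2 - 2, 4·s·t - 6·t]].
At the point, J = [[0.000, -5.000], [-2.000, -20.000]] (det J = -10.000).
Solving J·Δ = −F gives Δ = (5.000, -1.400).
Then the next iterate is (s, t)₁ = (4.000, 0.600).
Round to (4.000, 0.600) and repeat: F = (54.000, 53.800), J = [[25.800, 10.000], [30.720, 6.000]].
Δ = (-1.404, -1.777), so (s, t)₂ = (2.596, -1.177).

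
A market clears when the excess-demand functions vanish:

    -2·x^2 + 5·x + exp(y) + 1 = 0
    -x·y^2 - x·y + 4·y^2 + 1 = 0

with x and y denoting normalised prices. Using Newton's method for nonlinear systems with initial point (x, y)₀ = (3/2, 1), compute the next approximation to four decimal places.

At (3/2, 1): F = (6.718282, 2.0000).
Jacobian J = [[-4·x + 5, exp(y)], [-y^2 - y, -2·x·y - x + 8·y]].
At the point, J = [[-1.0000, 2.718282], [-2.0000, 3.5000]] (det J = 1.936564).
Solving J·Δ = −F gives Δ = (-9.3348, -5.9056).
Then the next iterate is (x, y)₁ = (-7.8348, -4.9056).

(-7.8348, -4.9056)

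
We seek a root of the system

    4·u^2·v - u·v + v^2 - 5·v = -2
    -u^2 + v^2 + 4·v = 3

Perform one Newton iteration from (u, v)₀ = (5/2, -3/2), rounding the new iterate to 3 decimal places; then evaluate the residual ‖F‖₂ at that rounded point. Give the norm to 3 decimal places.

41.279

At (5/2, -3/2): F = (-22.000, -13.000).
Jacobian J = [[8·u·v - v, 4·u^2 - u + 2·v - 5], [-2·u, 2·v + 4]].
At the point, J = [[-28.500, 14.500], [-5.000, 1.000]] (det J = 44.000).
Solving J·Δ = −F gives Δ = (-3.784, -5.920).
Then the next iterate is (u, v)₁ = (-1.284, -7.420).
Re-evaluating at (-1.284, -7.420): F = (35.69701, 20.72774), so ‖F‖₂ = 41.279.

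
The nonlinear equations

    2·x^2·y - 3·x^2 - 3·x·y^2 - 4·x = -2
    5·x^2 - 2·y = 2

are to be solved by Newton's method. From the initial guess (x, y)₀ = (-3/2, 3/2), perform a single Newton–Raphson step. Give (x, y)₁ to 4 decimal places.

(-0.9897, 0.7978)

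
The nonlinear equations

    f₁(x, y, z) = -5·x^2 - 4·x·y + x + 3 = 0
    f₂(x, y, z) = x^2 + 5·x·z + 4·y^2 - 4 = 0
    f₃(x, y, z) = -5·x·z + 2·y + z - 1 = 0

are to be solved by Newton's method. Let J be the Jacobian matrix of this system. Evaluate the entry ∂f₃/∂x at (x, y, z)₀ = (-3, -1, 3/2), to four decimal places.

∂f₃/∂x = -5·z.
At (-3, -1, 3/2) this is -7.5000.

-7.5000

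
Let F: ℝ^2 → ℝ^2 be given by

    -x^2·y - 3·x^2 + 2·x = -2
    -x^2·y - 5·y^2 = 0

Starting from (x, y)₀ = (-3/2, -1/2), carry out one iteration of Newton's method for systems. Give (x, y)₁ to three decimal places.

(-0.687, -0.011)

At (-3/2, -1/2): F = (-6.625, -0.125).
Jacobian J = [[-2·x·y - 6·x + 2, -x^2], [-2·x·y, -x^2 - 10·y]].
At the point, J = [[9.500, -2.250], [-1.500, 2.750]] (det J = 22.750).
Solving J·Δ = −F gives Δ = (0.813, 0.489).
Then the next iterate is (x, y)₁ = (-0.687, -0.011).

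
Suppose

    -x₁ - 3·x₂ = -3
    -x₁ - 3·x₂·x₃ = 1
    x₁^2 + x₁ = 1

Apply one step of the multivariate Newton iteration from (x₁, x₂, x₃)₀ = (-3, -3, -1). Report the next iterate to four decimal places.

(-2.0000, 1.6667, -1.6667)

At (-3, -3, -1): F = (15.0000, -7.0000, 5.0000).
Jacobian J = [[-1, -3, 0], [-1, -3·x₃, -3·x₂], [2·x₁ + 1, 0, 0]].
At the point, J = [[-1.0000, -3.0000, 0.0000], [-1.0000, 3.0000, 9.0000], [-5.0000, 0.0000, 0.0000]] (det J = 135.0000).
Solving J·Δ = −F gives Δ = (1.0000, 4.6667, -0.6667).
Then the next iterate is (x₁, x₂, x₃)₁ = (-2.0000, 1.6667, -1.6667).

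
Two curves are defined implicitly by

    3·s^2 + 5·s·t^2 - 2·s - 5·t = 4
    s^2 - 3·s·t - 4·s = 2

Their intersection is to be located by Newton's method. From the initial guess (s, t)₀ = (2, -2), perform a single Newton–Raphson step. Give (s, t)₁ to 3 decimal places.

(2.600, -0.400)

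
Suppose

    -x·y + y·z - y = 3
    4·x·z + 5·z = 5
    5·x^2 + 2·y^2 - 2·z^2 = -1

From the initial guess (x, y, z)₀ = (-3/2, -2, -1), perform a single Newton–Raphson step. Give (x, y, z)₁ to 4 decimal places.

(-1.9908, 0.1832, -3.0366)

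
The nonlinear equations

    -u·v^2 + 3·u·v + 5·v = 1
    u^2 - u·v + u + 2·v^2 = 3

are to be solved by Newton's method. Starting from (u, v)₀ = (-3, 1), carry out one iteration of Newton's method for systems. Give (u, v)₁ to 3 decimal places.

(-1.846, 0.846)

At (-3, 1): F = (-2.000, 8.000).
Jacobian J = [[-v^2 + 3·v, -2·u·v + 3·u + 5], [2·u - v + 1, -u + 4·v]].
At the point, J = [[2.000, 2.000], [-6.000, 7.000]] (det J = 26.000).
Solving J·Δ = −F gives Δ = (1.154, -0.154).
Then the next iterate is (u, v)₁ = (-1.846, 0.846).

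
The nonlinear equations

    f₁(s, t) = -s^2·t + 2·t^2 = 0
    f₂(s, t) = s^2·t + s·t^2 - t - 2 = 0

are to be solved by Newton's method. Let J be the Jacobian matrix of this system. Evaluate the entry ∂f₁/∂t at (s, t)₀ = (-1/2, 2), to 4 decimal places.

∂f₁/∂t = -s^2 + 4·t.
At (-1/2, 2) this is 7.7500.

7.7500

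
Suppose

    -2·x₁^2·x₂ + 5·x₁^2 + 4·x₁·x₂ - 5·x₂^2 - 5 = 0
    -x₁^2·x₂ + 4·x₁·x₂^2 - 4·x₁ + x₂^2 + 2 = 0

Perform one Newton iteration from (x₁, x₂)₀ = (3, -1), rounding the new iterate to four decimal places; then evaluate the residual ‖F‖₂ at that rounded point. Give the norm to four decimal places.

9.9380

At (3, -1): F = (41.0000, 12.0000).
Jacobian J = [[-4·x₁·x₂ + 10·x₁ + 4·x₂, -2·x₁^2 + 4·x₁ - 10·x₂], [-2·x₁·x₂ + 4·x₂^2 - 4, -x₁^2 + 8·x₁·x₂ + 2·x₂]].
At the point, J = [[38.0000, 4.0000], [6.0000, -35.0000]] (det J = -1354.0000).
Solving J·Δ = −F gives Δ = (-1.0953, 0.1551).
Then the next iterate is (x₁, x₂)₁ = (1.9047, -0.8449).
Re-evaluating at (1.9047, -0.8449): F = (9.263401, 3.598980), so ‖F‖₂ = 9.9380.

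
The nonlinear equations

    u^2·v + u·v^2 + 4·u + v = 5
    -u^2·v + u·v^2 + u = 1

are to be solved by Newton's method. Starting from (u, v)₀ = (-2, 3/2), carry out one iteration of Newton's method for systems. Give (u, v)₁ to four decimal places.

(-14.8148, -11.7037)

At (-2, 3/2): F = (-10.0000, -13.5000).
Jacobian J = [[2·u·v + v^2 + 4, u^2 + 2·u·v + 1], [-2·u·v + v^2 + 1, -u^2 + 2·u·v]].
At the point, J = [[0.2500, -1.0000], [9.2500, -10.0000]] (det J = 6.7500).
Solving J·Δ = −F gives Δ = (-12.8148, -13.2037).
Then the next iterate is (u, v)₁ = (-14.8148, -11.7037).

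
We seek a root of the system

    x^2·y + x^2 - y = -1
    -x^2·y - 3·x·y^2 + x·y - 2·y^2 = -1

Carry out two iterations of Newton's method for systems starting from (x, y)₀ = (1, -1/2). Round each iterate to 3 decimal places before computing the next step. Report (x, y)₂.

(1.222, -1.608)

At (1, -1/2): F = (2.000, -0.250).
Jacobian J = [[2·x·y + 2·x, x^2 - 1], [-2·x·y - 3·y^2 + y, -x^2 - 6·x·y + x - 4·y]].
At the point, J = [[1.000, 0.000], [-0.250, 5.000]] (det J = 5.000).
Solving J·Δ = −F gives Δ = (-2.000, -0.050).
Then the next iterate is (x, y)₁ = (-1.000, -0.550).
Round to (-1.000, -0.550) and repeat: F = (2.000, 2.40250), J = [[-0.900, 0.000], [-2.55750, -3.100]].
Δ = (2.222, -1.058), so (x, y)₂ = (1.222, -1.608).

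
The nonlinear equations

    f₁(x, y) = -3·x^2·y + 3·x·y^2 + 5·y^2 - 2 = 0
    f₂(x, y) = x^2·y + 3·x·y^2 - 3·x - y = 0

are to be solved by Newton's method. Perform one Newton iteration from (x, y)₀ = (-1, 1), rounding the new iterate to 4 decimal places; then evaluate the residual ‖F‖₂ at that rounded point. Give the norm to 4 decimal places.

0.7608

At (-1, 1): F = (-3.0000, 0.0000).
Jacobian J = [[-6·x·y + 3·y^2, -3·x^2 + 6·x·y + 10·y], [2·x·y + 3·y^2 - 3, x^2 + 6·x·y - 1]].
At the point, J = [[9.0000, 1.0000], [-2.0000, -6.0000]] (det J = -52.0000).
Solving J·Δ = −F gives Δ = (0.3462, -0.1154).
Then the next iterate is (x, y)₁ = (-0.6538, 0.8846).
Re-evaluating at (-0.6538, 0.8846): F = (-0.756622, -0.079903), so ‖F‖₂ = 0.7608.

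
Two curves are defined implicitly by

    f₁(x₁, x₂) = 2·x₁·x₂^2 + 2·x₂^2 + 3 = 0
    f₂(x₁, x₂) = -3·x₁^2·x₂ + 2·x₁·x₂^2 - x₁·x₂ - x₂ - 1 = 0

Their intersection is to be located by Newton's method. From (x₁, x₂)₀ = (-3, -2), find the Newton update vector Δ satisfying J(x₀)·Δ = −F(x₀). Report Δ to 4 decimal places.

(0.9485, 0.3382)

At (-3, -2): F = (-13.0000, 25.0000).
Jacobian J = [[2·x₂^2, 4·x₁·x₂ + 4·x₂], [-6·x₁·x₂ + 2·x₂^2 - x₂, -3·x₁^2 + 4·x₁·x₂ - x₁ - 1]].
At the point, J = [[8.0000, 16.0000], [-26.0000, -1.0000]] (det J = 408.0000).
Solving J·Δ = −F gives Δ = (0.9485, 0.3382).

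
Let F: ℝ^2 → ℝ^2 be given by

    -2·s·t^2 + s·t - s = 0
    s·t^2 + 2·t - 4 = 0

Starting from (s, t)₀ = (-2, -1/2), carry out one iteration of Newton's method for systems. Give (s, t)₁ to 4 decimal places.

(-4.6154, 1.0385)

At (-2, -1/2): F = (4.0000, -5.5000).
Jacobian J = [[-2·t^2 + t - 1, -4·s·t + s], [t^2, 2·s·t + 2]].
At the point, J = [[-2.0000, -6.0000], [0.2500, 4.0000]] (det J = -6.5000).
Solving J·Δ = −F gives Δ = (-2.6154, 1.5385).
Then the next iterate is (s, t)₁ = (-4.6154, 1.0385).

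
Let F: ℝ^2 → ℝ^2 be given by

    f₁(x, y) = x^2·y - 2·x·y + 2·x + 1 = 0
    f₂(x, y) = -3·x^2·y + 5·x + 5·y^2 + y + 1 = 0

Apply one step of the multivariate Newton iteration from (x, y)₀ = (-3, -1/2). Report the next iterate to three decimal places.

(0.046, -0.885)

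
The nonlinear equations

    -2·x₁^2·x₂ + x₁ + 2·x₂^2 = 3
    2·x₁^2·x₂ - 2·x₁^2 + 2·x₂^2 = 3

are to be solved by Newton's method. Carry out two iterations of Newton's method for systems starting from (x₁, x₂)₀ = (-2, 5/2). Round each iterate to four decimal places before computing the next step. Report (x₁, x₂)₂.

At (-2, 5/2): F = (-12.5000, 21.5000).
Jacobian J = [[-4·x₁·x₂ + 1, -2·x₁^2 + 4·x₂], [4·x₁·x₂ - 4·x₁, 2·x₁^2 + 4·x₂]].
At the point, J = [[21.0000, 2.0000], [-12.0000, 18.0000]] (det J = 402.0000).
Solving J·Δ = −F gives Δ = (0.6667, -0.7500).
Then the next iterate is (x₁, x₂)₁ = (-1.3333, 1.7500).
Round to (-1.3333, 1.7500) and repeat: F = (-4.430211, 5.791533), J = [[10.3331, 3.444622], [-3.9999, 10.555378]].
Δ = (0.5430, -0.3429), so (x₁, x₂)₂ = (-0.7903, 1.4071).

(-0.7903, 1.4071)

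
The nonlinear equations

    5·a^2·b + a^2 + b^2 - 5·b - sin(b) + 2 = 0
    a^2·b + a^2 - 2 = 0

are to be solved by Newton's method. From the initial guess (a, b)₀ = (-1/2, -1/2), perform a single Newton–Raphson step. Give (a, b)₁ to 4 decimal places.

(-4.3290, -0.6580)

At (-1/2, -1/2): F = (4.854426, -1.8750).
Jacobian J = [[10·a·b + 2·a, 5·a^2 + 2·b - cos(b) - 5], [2·a·b + 2·a, a^2]].
At the point, J = [[1.5000, -5.627583], [-0.5000, 0.2500]] (det J = -2.438791).
Solving J·Δ = −F gives Δ = (-3.8290, -0.1580).
Then the next iterate is (a, b)₁ = (-4.3290, -0.6580).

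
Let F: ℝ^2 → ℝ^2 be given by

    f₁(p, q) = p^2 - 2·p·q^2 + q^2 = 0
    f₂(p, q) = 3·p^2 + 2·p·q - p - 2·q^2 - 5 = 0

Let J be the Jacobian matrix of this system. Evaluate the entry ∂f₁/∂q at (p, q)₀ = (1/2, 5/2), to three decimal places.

∂f₁/∂q = -4·p·q + 2·q.
At (1/2, 5/2) this is 0.000.

0.000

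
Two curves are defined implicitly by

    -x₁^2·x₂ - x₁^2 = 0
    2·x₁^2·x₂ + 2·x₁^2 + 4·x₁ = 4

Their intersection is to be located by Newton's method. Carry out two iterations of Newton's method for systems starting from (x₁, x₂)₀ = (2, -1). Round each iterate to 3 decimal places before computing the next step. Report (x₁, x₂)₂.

(1.000, -1.000)

At (2, -1): F = (0.000, 4.000).
Jacobian J = [[-2·x₁·x₂ - 2·x₁, -x₁^2], [4·x₁·x₂ + 4·x₁ + 4, 2·x₁^2]].
At the point, J = [[0.000, -4.000], [4.000, 8.000]] (det J = 16.000).
Solving J·Δ = −F gives Δ = (-1.000, 0.000).
Then the next iterate is (x₁, x₂)₁ = (1.000, -1.000).
Round to (1.000, -1.000) and repeat: F = (0.000, 0.000), J = [[0.000, -1.000], [4.000, 2.000]].
Δ = (0.000, 0.000), so (x₁, x₂)₂ = (1.000, -1.000).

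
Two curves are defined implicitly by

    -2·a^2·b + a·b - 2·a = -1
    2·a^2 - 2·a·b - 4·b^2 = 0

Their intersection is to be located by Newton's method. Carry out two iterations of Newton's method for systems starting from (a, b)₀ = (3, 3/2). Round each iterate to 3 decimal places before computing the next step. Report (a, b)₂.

(1.210, 0.605)

At (3, 3/2): F = (-27.500, 0.000).
Jacobian J = [[-4·a·b + b - 2, -2·a^2 + a], [4·a - 2·b, -2·a - 8·b]].
At the point, J = [[-18.500, -15.000], [9.000, -18.000]] (det J = 468.000).
Solving J·Δ = −F gives Δ = (-1.058, -0.529).
Then the next iterate is (a, b)₁ = (1.942, 0.971).
Round to (1.942, 0.971) and repeat: F = (-8.32231, 0.000), J = [[-8.57173, -5.60073], [5.826, -11.652]].
Δ = (-0.732, -0.366), so (a, b)₂ = (1.210, 0.605).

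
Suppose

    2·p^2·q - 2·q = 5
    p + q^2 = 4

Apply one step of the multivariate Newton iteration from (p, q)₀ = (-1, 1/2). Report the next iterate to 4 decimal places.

(-3.5000, 7.7500)

At (-1, 1/2): F = (-5.0000, -4.7500).
Jacobian J = [[4·p·q, 2·p^2 - 2], [1, 2·q]].
At the point, J = [[-2.0000, 0.0000], [1.0000, 1.0000]] (det J = -2.0000).
Solving J·Δ = −F gives Δ = (-2.5000, 7.2500).
Then the next iterate is (p, q)₁ = (-3.5000, 7.7500).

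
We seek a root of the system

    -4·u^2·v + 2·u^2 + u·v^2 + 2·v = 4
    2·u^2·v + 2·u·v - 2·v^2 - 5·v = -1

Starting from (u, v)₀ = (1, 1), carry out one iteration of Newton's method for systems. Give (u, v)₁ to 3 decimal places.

At (1, 1): F = (-3.000, -2.000).
Jacobian J = [[-8·u·v + 4·u + v^2, -4·u^2 + 2·u·v + 2], [4·u·v + 2·v, 2·u^2 + 2·u - 4·v - 5]].
At the point, J = [[-3.000, 0.000], [6.000, -5.000]] (det J = 15.000).
Solving J·Δ = −F gives Δ = (-1.000, -1.600).
Then the next iterate is (u, v)₁ = (0.000, -0.600).

(0.000, -0.600)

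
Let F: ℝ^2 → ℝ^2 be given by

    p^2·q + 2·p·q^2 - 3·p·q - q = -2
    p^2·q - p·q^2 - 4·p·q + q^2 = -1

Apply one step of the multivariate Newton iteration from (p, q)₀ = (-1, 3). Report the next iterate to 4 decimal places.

(-0.0260, 2.5469)

At (-1, 3): F = (-7.0000, 34.0000).
Jacobian J = [[2·p·q + 2·q^2 - 3·q, p^2 + 4·p·q - 3·p - 1], [2·p·q - q^2 - 4·q, p^2 - 2·p·q - 4·p + 2·q]].
At the point, J = [[3.0000, -9.0000], [-27.0000, 17.0000]] (det J = -192.0000).
Solving J·Δ = −F gives Δ = (0.9740, -0.4531).
Then the next iterate is (p, q)₁ = (-0.0260, 2.5469).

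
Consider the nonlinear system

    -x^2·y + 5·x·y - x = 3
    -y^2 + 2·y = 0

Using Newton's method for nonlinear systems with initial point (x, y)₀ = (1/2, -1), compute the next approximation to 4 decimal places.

(-0.3125, -0.2500)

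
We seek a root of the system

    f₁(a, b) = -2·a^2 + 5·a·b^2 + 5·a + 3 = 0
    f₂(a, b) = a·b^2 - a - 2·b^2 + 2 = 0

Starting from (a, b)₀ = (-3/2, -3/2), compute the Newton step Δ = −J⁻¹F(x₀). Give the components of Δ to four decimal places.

At (-3/2, -3/2): F = (-25.8750, -4.3750).
Jacobian J = [[-4·a + 5·b^2 + 5, 10·a·b], [b^2 - 1, 2·a·b - 4·b]].
At the point, J = [[22.2500, 22.5000], [1.2500, 10.5000]] (det J = 205.5000).
Solving J·Δ = −F gives Δ = (0.8431, 0.3163).

(0.8431, 0.3163)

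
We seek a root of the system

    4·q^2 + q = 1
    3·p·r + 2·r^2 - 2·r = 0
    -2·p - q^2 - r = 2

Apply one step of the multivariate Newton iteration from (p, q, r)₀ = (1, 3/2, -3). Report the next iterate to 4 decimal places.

At (1, 3/2, -3): F = (9.5000, 15.0000, -3.2500).
Jacobian J = [[0, 8·q + 1, 0], [3·r, 0, 3·p + 4·r - 2], [-2, -2·q, -1]].
At the point, J = [[0.0000, 13.0000, 0.0000], [-9.0000, 0.0000, -11.0000], [-2.0000, -3.0000, -1.0000]] (det J = 169.0000).
Solving J·Δ = −F gives Δ = (-2.0488, -0.7308, 3.0399).
Then the next iterate is (p, q, r)₁ = (-1.0488, 0.7692, 0.0399).

(-1.0488, 0.7692, 0.0399)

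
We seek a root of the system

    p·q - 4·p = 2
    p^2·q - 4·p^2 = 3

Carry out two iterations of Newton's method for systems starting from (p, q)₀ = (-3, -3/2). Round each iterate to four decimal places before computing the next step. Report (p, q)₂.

At (-3, -3/2): F = (14.5000, -52.5000).
Jacobian J = [[q - 4, p], [2·p·q - 8·p, p^2]].
At the point, J = [[-5.5000, -3.0000], [33.0000, 9.0000]] (det J = 49.5000).
Solving J·Δ = −F gives Δ = (0.5455, 3.8333).
Then the next iterate is (p, q)₁ = (-2.4545, 2.3333).
Round to (-2.4545, 2.3333) and repeat: F = (2.090915, -13.041151), J = [[-1.6667, -2.4545], [8.181830, 6.024570]].
Δ = (1.9333, -0.4609), so (p, q)₂ = (-0.5212, 1.8724).

(-0.5212, 1.8724)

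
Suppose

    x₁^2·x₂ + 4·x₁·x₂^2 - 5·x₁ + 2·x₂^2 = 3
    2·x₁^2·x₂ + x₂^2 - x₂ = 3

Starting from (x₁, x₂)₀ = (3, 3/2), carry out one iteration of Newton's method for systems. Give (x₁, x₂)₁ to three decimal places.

(1.902, 1.250)

At (3, 3/2): F = (27.000, 24.750).
Jacobian J = [[2·x₁·x₂ + 4·x₂^2 - 5, x₁^2 + 8·x₁·x₂ + 4·x₂], [4·x₁·x₂, 2·x₁^2 + 2·x₂ - 1]].
At the point, J = [[13.000, 51.000], [18.000, 20.000]] (det J = -658.000).
Solving J·Δ = −F gives Δ = (-1.098, -0.250).
Then the next iterate is (x₁, x₂)₁ = (1.902, 1.250).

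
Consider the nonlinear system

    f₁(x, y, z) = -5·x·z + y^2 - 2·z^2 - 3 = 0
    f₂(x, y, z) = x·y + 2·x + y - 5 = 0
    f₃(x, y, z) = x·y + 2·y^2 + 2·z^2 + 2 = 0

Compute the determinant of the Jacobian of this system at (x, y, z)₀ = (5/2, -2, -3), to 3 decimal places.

-633.500

J = [[-5·z, 2·y, -5·x - 4·z], [y + 2, x + 1, 0], [y, x + 4·y, 4·z]].
At the point, J = [[15.000, -4.000, -0.500], [0.000, 3.500, 0.000], [-2.000, -5.500, -12.000]].
det J = -633.500.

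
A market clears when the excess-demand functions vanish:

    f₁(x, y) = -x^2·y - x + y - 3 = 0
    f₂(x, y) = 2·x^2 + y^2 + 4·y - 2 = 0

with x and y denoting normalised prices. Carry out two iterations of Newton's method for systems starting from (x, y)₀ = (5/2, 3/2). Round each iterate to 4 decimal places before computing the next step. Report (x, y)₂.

At (5/2, 3/2): F = (-13.3750, 18.7500).
Jacobian J = [[-2·x·y - 1, -x^2 + 1], [4·x, 2·y + 4]].
At the point, J = [[-8.5000, -5.2500], [10.0000, 7.0000]] (det J = -7.0000).
Solving J·Δ = −F gives Δ = (0.6875, -3.6607).
Then the next iterate is (x, y)₁ = (3.1875, -2.1607).
Round to (3.1875, -2.1607) and repeat: F = (13.604850, 14.346137), J = [[12.774462, -9.160156], [12.7500, -0.3214]].
Δ = (-1.1274, -0.0870), so (x, y)₂ = (2.0601, -2.2477).

(2.0601, -2.2477)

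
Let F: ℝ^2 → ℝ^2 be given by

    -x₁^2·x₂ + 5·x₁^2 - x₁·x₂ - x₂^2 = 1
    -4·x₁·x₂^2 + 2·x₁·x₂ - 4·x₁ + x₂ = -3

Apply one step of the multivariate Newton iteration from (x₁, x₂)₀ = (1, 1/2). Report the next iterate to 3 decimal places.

At (1, 1/2): F = (2.750, -0.500).
Jacobian J = [[-2·x₁·x₂ + 10·x₁ - x₂, -x₁^2 - x₁ - 2·x₂], [-4·x₂^2 + 2·x₂ - 4, -8·x₁·x₂ + 2·x₁ + 1]].
At the point, J = [[8.500, -3.000], [-4.000, -1.000]] (det J = -20.500).
Solving J·Δ = −F gives Δ = (-0.207, 0.329).
Then the next iterate is (x₁, x₂)₁ = (0.793, 0.829).

(0.793, 0.829)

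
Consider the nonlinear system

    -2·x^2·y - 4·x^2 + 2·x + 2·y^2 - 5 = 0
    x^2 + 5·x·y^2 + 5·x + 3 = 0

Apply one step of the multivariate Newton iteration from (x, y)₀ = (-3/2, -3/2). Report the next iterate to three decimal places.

At (-3/2, -3/2): F = (-5.750, -19.125).
Jacobian J = [[-4·x·y - 8·x + 2, -2·x^2 + 4·y], [2·x + 5·y^2 + 5, 10·x·y]].
At the point, J = [[5.000, -10.500], [13.250, 22.500]] (det J = 251.625).
Solving J·Δ = −F gives Δ = (1.312, 0.077).
Then the next iterate is (x, y)₁ = (-0.188, -1.423).

(-0.188, -1.423)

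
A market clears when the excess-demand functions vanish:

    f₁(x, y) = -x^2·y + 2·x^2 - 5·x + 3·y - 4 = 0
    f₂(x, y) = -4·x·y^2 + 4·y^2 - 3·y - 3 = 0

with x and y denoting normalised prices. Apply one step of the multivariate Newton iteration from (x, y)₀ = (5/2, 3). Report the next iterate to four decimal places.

(1.3214, 2.3956)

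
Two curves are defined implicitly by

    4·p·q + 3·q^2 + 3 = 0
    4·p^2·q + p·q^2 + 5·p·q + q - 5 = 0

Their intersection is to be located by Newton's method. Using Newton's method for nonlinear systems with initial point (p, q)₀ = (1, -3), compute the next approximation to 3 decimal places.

At (1, -3): F = (18.000, -26.000).
Jacobian J = [[4·q, 4·p + 6·q], [8·p·q + q^2 + 5·q, 4·p^2 + 2·p·q + 5·p + 1]].
At the point, J = [[-12.000, -14.000], [-30.000, 4.000]] (det J = -468.000).
Solving J·Δ = −F gives Δ = (-0.624, 1.821).
Then the next iterate is (p, q)₁ = (0.376, -1.179).

(0.376, -1.179)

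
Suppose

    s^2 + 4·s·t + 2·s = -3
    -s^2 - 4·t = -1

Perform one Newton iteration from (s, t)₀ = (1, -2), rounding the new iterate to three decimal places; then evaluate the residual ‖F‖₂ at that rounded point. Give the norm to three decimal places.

7.071

At (1, -2): F = (-2.000, 8.000).
Jacobian J = [[2·s + 4·t + 2, 4·s], [-2·s, -4]].
At the point, J = [[-4.000, 4.000], [-2.000, -4.000]] (det J = 24.000).
Solving J·Δ = −F gives Δ = (1.000, 1.500).
Then the next iterate is (s, t)₁ = (2.000, -0.500).
Re-evaluating at (2.000, -0.500): F = (7.000, -1.000), so ‖F‖₂ = 7.071.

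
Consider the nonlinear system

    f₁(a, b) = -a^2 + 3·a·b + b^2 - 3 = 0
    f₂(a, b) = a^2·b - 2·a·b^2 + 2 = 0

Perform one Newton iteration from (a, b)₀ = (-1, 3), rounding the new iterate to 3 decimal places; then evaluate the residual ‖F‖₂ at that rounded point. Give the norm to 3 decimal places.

7.011

At (-1, 3): F = (-4.000, 23.000).
Jacobian J = [[-2·a + 3·b, 3·a + 2·b], [2·a·b - 2·b^2, a^2 - 4·a·b]].
At the point, J = [[11.000, 3.000], [-24.000, 13.000]] (det J = 215.000).
Solving J·Δ = −F gives Δ = (0.563, -0.730).
Then the next iterate is (a, b)₁ = (-0.437, 2.270).
Re-evaluating at (-0.437, 2.270): F = (-1.01404, 6.93713), so ‖F‖₂ = 7.011.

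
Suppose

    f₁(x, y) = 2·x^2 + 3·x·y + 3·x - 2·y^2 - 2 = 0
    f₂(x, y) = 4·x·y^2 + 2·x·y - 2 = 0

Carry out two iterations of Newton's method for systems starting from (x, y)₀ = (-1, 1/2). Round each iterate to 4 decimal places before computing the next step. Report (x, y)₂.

(-1.8842, -0.2902)

At (-1, 1/2): F = (-5.0000, -4.0000).
Jacobian J = [[4·x + 3·y + 3, 3·x - 4·y], [4·y^2 + 2·y, 8·x·y + 2·x]].
At the point, J = [[0.5000, -5.0000], [2.0000, -6.0000]] (det J = 7.0000).
Solving J·Δ = −F gives Δ = (-1.4286, -1.1429).
Then the next iterate is (x, y)₁ = (-2.4286, -0.6429).
Round to (-2.4286, -0.6429) and repeat: F = (6.367796, -2.892466), J = [[-8.6431, -4.7142], [0.367482, 7.633576]].
Δ = (0.5444, 0.3527), so (x, y)₂ = (-1.8842, -0.2902).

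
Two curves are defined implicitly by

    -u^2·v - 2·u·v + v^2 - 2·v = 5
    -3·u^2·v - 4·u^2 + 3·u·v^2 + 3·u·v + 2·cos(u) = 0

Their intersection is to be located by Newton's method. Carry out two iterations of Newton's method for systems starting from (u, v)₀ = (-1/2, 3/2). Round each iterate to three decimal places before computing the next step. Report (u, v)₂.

(0.511, 3.881)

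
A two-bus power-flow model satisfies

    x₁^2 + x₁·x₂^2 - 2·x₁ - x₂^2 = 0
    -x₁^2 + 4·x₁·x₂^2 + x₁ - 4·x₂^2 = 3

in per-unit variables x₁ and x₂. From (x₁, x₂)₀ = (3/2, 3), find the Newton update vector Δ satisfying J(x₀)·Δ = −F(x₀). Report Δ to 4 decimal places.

At (3/2, 3): F = (3.7500, 14.2500).
Jacobian J = [[2·x₁ + x₂^2 - 2, 2·x₁·x₂ - 2·x₂], [-2·x₁ + 4·x₂^2 + 1, 8·x₁·x₂ - 8·x₂]].
At the point, J = [[10.0000, 3.0000], [34.0000, 12.0000]] (det J = 18.0000).
Solving J·Δ = −F gives Δ = (-0.1250, -0.8333).

(-0.1250, -0.8333)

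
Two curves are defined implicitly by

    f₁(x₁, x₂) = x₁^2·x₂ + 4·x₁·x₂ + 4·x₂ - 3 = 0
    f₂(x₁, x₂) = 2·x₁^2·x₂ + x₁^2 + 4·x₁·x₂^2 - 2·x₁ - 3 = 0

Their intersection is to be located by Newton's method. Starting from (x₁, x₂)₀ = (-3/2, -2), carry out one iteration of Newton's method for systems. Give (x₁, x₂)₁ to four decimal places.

(-2.9671, 0.2629)

At (-3/2, -2): F = (-3.5000, -30.7500).
Jacobian J = [[2·x₁·x₂ + 4·x₂, x₁^2 + 4·x₁ + 4], [4·x₁·x₂ + 2·x₁ + 4·x₂^2 - 2, 2·x₁^2 + 8·x₁·x₂]].
At the point, J = [[-2.0000, 0.2500], [23.0000, 28.5000]] (det J = -62.7500).
Solving J·Δ = −F gives Δ = (-1.4671, 2.2629).
Then the next iterate is (x₁, x₂)₁ = (-2.9671, 0.2629).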